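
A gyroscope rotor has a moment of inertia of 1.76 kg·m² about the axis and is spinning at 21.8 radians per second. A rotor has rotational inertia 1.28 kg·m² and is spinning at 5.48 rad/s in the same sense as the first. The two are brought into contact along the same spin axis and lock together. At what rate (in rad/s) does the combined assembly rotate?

No external torque acts about the common axis, so total angular momentum is conserved.
Taking A's sense as positive: L = (1.760)(21.8) + (1.280)(5.48) = 45.38 kg·m²·rad/s.
Combined I = 1.760 + 1.280 = 3.040 kg·m².
ω_f = L / I = 45.38 / 3.040 = 14.93 rad/s.

|ω_f| ≈ 14.9 rad/s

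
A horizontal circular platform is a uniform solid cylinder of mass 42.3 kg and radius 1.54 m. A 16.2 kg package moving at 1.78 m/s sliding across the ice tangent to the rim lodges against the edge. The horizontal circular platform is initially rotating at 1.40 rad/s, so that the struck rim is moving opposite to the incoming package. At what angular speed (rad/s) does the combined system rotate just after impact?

|ω_f| ≈ 0.291 rad/s

The axle reaction passes through the central axle and exerts no torque about it; angular momentum about the central axle is conserved through the impact.
I_p = ½(42.3)(1.54)² = 50.16 kg·m². Taking the sense of the package's angular momentum as positive, L_{package} = m v R = (16.2)(1.78)(1.54) = 44.41 kg·m²/s.
L_i = −I_p ω_p + m v R = −(50.16)(1.40) + 44.41 = -25.82 kg·m²/s.
After sticking, I_f = I_p + m R² = 50.16 + (16.2)(1.54)² = 88.58 kg·m².
ω_f = L_i / I_f = -25.82 / 88.58 = -0.2914 rad/s.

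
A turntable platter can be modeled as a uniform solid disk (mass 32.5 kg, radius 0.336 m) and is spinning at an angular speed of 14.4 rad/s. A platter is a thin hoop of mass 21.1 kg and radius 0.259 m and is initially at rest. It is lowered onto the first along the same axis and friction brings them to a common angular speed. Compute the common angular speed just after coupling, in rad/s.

No external torque acts about the common axis, so total angular momentum is conserved.
Moments of inertia: I_A = ½(32.5)(0.336)² = 1.835 kg·m²; I_B = (21.1)(0.259)² = 1.415 kg·m².
Taking A's sense as positive: L = (1.835)(14.4) = 26.42 kg·m²·rad/s.
Combined I = 1.835 + 1.415 = 3.250 kg·m².
ω_f = L / I = 26.42 / 3.250 = 8.129 rad/s.

|ω_f| ≈ 8.13 rad/s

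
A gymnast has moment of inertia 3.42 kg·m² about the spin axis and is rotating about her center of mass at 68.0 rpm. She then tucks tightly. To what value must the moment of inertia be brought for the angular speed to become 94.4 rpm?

I₂ ≈ 2.46 kg·m²

With no external torque about the axis, L is conserved: I₁ω₁ = I₂ω₂.
I₂ = I₁ω₁ / ω₂ = (3.42)(68.0) / (94.4) = 2.464 kg·m².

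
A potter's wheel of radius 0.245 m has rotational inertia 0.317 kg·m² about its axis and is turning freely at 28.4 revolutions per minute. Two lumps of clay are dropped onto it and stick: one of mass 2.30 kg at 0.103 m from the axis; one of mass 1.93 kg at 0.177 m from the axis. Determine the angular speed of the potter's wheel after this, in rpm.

ω_f ≈ 22.4 rpm

The added mass arrives with no angular momentum about the axis, and any external torque about the axis is negligible, so the system's angular momentum is conserved.
Added inertia Σmr² = (2.30)(0.103)² + (1.93)(0.177)² = 0.08487 kg·m²; I_f = 0.3170 + 0.08487 = 0.4019 kg·m².
ω_f = I_p ω_i / I_f = (0.3170)(28.4) / 0.4019 = 22.40 rpm.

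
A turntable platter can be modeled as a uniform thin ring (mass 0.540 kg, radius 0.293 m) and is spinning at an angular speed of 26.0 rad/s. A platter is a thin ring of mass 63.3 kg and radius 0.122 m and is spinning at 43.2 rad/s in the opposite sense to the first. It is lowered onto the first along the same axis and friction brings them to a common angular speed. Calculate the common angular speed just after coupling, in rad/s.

|ω_f| ≈ 40.0 rad/s

The coupling torques are internal; angular momentum about the shared axis is conserved.
Moments of inertia: I_A = (0.540)(0.293)² = 0.04636 kg·m²; I_B = (63.3)(0.122)² = 0.9422 kg·m².
Taking A's sense as positive: L = (0.04636)(26.0) − (0.9422)(43.2) = -39.50 kg·m²·rad/s.
Combined I = 0.04636 + 0.9422 = 0.9885 kg·m².
ω_f = L / I = -39.50 / 0.9885 = -39.95 rad/s.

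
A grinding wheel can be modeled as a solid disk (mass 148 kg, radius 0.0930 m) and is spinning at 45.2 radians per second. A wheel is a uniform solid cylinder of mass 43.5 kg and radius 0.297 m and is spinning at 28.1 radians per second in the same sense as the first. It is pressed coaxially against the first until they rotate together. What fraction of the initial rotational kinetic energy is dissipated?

fraction ≈ 0.0497

The coupling torques are internal; angular momentum about the shared axis is conserved.
Moments of inertia: I_A = ½(148)(0.0930)² = 0.6400 kg·m²; I_B = ½(43.5)(0.297)² = 1.919 kg·m².
Taking A's sense as positive: L = (0.6400)(45.2) + (1.919)(28.1) = 82.84 kg·m²·rad/s.
Combined I = 0.6400 + 1.919 = 2.559 kg·m².
ω_f = L / I = 82.84 / 2.559 = 32.38 rad/s.
KE_i = ½ΣIω² = 1411 J; KE_f = ½(2.559)(32.38)² = 1341 J.
Fraction dissipated = (KE_i − KE_f)/KE_i = 0.04972.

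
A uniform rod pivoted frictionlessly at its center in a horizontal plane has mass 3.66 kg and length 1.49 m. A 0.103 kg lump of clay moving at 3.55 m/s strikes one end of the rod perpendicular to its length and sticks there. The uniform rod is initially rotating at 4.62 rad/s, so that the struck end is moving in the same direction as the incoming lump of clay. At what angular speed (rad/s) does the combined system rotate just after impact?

The axle reaction passes through the pivot and exerts no torque about it; angular momentum about the pivot is conserved through the impact.
I_p = (1/12)(3.66)(1.49)² = 0.6771 kg·m². Taking the sense of the lump of clay's angular momentum as positive, L_{lump} = m v R = (0.103)(3.55)(1.49/2) = 0.2724 kg·m²/s.
L_i = +I_p ω_p + m v R = +(0.6771)(4.62) + 0.2724 = 3.401 kg·m²/s.
After sticking, I_f = I_p + m R² = 0.6771 + (0.103)(1.49/2)² = 0.7343 kg·m².
ω_f = L_i / I_f = 3.401 / 0.7343 = 4.631 rad/s.

|ω_f| ≈ 4.63 rad/s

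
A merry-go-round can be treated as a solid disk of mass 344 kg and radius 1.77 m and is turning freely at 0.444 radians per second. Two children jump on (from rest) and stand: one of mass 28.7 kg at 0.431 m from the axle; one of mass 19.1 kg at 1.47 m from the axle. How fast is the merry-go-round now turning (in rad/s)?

ω_f ≈ 0.409 rad/s

The added mass arrives with no angular momentum about the axle, and any external torque about the axle is negligible, so the system's angular momentum is conserved.
I_p = ½(344)(1.77)² = 538.9 kg·m².
Added inertia Σmr² = (28.7)(0.431)² + (19.1)(1.47)² = 46.60 kg·m²; I_f = 538.9 + 46.60 = 585.5 kg·m².
ω_f = I_p ω_i / I_f = (538.9)(0.444) / 585.5 = 0.4087 rad/s.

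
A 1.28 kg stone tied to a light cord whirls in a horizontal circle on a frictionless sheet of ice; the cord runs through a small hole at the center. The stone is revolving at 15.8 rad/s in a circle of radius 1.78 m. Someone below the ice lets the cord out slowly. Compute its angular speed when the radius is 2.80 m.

ω₂ ≈ 6.39 rad/s

The constraining force is radial, so m r² ω about the center is conserved.
ω₂ = ω₁ (r₁/r₂)² = (15.8)(1.78/2.80)² = 6.385 rad/s.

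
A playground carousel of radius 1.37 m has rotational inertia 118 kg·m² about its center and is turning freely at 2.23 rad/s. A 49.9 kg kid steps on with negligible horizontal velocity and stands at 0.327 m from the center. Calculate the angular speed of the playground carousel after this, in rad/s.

No external torque acts about the center; L_before = L_after.
Added inertia Σmr² = (49.9)(0.327)² = 5.336 kg·m²; I_f = 118.0 + 5.336 = 123.3 kg·m².
ω_f = I_p ω_i / I_f = (118.0)(2.23) / 123.3 = 2.134 rad/s.

ω_f ≈ 2.13 rad/s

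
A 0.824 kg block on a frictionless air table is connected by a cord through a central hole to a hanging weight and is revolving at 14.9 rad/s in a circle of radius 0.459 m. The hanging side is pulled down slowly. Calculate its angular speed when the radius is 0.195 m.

ω₂ ≈ 82.6 rad/s

The constraining force is radial, so m r² ω about the center is conserved.
ω₂ = ω₁ (r₁/r₂)² = (14.9)(0.459/0.195)² = 82.55 rad/s.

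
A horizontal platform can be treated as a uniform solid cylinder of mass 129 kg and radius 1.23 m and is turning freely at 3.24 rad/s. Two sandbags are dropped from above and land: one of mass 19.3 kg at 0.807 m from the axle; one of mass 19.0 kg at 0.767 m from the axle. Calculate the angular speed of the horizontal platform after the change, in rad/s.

No external torque acts about the axle; L_before = L_after.
I_p = ½(129)(1.23)² = 97.58 kg·m².
Added inertia Σmr² = (19.3)(0.807)² + (19.0)(0.767)² = 23.75 kg·m²; I_f = 97.58 + 23.75 = 121.3 kg·m².
ω_f = I_p ω_i / I_f = (97.58)(3.24) / 121.3 = 2.606 rad/s.

ω_f ≈ 2.61 rad/s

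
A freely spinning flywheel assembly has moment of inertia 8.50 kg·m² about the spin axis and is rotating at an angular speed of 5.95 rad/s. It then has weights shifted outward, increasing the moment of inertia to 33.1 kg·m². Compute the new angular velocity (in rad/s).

No external torque acts about the spin axis, so angular momentum is conserved.
ω₂ = I₁ω₁ / I₂ = (8.500)(5.95 rad/s) / (33.10) = 1.528 rad/s.

ω₂ ≈ 1.53 rad/s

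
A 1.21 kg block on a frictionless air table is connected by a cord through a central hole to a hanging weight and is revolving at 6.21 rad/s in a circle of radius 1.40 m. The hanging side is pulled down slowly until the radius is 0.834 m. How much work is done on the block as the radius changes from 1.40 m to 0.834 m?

No torque about the axis ⇒ m r₁² ω₁ = m r₂² ω₂.
ω₂ = ω₁ (r₁/r₂)² = (6.21)(1.40/0.834)² = 17.50 rad/s.
W = ΔKE = ½m(v₂² − v₁²) = 83.13 J.

W ≈ 83.1 J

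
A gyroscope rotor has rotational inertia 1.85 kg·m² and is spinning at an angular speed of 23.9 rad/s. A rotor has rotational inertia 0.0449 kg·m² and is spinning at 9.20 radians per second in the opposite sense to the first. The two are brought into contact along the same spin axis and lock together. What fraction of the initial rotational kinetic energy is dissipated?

No external torque acts about the common axis, so total angular momentum is conserved.
Taking A's sense as positive: L = (1.850)(23.9) − (0.04490)(9.20) = 43.80 kg·m²·rad/s.
Combined I = 1.850 + 0.04490 = 1.895 kg·m².
ω_f = L / I = 43.80 / 1.895 = 23.12 rad/s.
KE_i = ½ΣIω² = 530.3 J; KE_f = ½(1.895)(23.12)² = 506.3 J.
Fraction dissipated = (KE_i − KE_f)/KE_i = 0.04529.

fraction ≈ 0.0453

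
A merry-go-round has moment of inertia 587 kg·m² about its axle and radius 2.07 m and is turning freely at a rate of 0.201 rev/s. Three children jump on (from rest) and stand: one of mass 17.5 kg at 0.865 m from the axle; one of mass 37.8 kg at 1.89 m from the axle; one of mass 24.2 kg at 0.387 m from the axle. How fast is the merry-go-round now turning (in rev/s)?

No external torque acts about the axle; L_before = L_after.
Added inertia Σmr² = (17.5)(0.865)² + (37.8)(1.89)² + (24.2)(0.387)² = 151.7 kg·m²; I_f = 587.0 + 151.7 = 738.7 kg·m².
ω_f = I_p ω_i / I_f = (587.0)(0.201) / 738.7 = 0.1597 rev/s.

ω_f ≈ 0.160 rev/s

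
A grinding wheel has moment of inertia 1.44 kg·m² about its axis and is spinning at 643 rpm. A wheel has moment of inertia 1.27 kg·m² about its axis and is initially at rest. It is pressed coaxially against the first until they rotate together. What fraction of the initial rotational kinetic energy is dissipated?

fraction ≈ 0.469

The coupling torques are internal; angular momentum about the shared axis is conserved.
Taking A's sense as positive: L = (1.440)(643) = 925.9 kg·m²·rpm.
Combined I = 1.440 + 1.270 = 2.710 kg·m².
ω_f = L / I = 925.9 / 2.710 = 341.7 rpm.
KE_i = ½ΣIω² = 3264 J; KE_f = ½(2.710)(35.78)² = 1735 J.
Fraction dissipated = (KE_i − KE_f)/KE_i = 0.4686.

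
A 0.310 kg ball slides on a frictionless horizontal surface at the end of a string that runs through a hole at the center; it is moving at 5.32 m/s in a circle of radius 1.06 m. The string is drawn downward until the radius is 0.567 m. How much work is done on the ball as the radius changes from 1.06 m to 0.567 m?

Central (radial) force ⇒ zero torque about the center ⇒ m v r is constant.
v₂ = v₁ r₁ / r₂ = (5.32)(1.06) / (0.567) = 9.946 m/s.
W = ΔKE = ½m(v₂² − v₁²) = 10.95 J.

W ≈ 10.9 J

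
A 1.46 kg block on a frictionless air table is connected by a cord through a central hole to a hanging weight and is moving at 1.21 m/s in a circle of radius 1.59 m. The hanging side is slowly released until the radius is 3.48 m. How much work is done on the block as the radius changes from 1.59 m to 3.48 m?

W ≈ -0.846 J

Central (radial) force ⇒ zero torque about the center ⇒ m v r is constant.
v₂ = v₁ r₁ / r₂ = (1.21)(1.59) / (3.48) = 0.5528 m/s.
W = ΔKE = ½m(v₂² − v₁²) = -0.8457 J.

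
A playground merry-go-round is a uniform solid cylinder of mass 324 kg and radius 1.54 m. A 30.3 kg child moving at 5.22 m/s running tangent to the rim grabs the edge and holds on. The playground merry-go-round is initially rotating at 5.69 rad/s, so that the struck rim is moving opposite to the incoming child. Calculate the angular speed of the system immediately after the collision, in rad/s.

The axle reaction passes through the axle and exerts no torque about it; angular momentum about the axle is conserved through the impact.
I_p = ½(324)(1.54)² = 384.2 kg·m². Taking the sense of the child's angular momentum as positive, L_{child} = m v R = (30.3)(5.22)(1.54) = 243.6 kg·m²/s.
L_i = −I_p ω_p + m v R = −(384.2)(5.69) + 243.6 = -1943 kg·m²/s.
After sticking, I_f = I_p + m R² = 384.2 + (30.3)(1.54)² = 456.1 kg·m².
ω_f = L_i / I_f = -1943 / 456.1 = -4.259 rad/s.

|ω_f| ≈ 4.26 rad/s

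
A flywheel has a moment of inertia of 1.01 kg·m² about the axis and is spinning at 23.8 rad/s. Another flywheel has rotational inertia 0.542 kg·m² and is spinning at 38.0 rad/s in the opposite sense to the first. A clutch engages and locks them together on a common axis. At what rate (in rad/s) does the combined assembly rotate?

The coupling torques are internal; angular momentum about the shared axis is conserved.
Taking A's sense as positive: L = (1.010)(23.8) − (0.5420)(38.0) = 3.442 kg·m²·rad/s.
Combined I = 1.010 + 0.5420 = 1.552 kg·m².
ω_f = L / I = 3.442 / 1.552 = 2.218 rad/s.

|ω_f| ≈ 2.22 rad/s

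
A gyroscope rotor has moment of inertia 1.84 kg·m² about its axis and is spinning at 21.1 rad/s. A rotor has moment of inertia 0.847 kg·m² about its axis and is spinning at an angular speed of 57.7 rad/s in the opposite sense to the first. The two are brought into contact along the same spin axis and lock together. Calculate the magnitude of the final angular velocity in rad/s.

No external torque acts about the common axis, so total angular momentum is conserved.
Taking A's sense as positive: L = (1.840)(21.1) − (0.8470)(57.7) = -10.05 kg·m²·rad/s.
Combined I = 1.840 + 0.8470 = 2.687 kg·m².
ω_f = L / I = -10.05 / 2.687 = -3.739 rad/s.

|ω_f| ≈ 3.74 rad/s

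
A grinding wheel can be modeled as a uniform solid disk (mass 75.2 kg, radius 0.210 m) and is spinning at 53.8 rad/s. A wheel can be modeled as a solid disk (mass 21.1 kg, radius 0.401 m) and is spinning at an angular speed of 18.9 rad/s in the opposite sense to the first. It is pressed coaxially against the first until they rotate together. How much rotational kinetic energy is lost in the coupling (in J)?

ΔKE lost ≈ 2220 J

No external torque acts about the common axis, so total angular momentum is conserved.
Moments of inertia: I_A = ½(75.2)(0.210)² = 1.658 kg·m²; I_B = ½(21.1)(0.401)² = 1.696 kg·m².
Taking A's sense as positive: L = (1.658)(53.8) − (1.696)(18.9) = 57.15 kg·m²·rad/s.
Combined I = 1.658 + 1.696 = 3.355 kg·m².
ω_f = L / I = 57.15 / 3.355 = 17.04 rad/s.
KE_i = ½ΣIω² = 2703 J; KE_f = ½(3.355)(17.04)² = 486.7 J.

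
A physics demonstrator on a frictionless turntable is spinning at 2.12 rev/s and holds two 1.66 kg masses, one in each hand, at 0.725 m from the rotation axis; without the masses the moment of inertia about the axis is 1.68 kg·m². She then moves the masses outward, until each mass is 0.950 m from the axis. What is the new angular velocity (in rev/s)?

ω₂ ≈ 1.55 rev/s

With no external torque about the axis, L is conserved: I₁ω₁ = I₂ω₂.
I₁ = 1.68 + 2(1.66)(0.725)² = 3.425 kg·m²; I₂ = 1.68 + 2(1.66)(0.950)² = 4.676 kg·m².
ω₂ = I₁ω₁ / I₂ = (3.425)(2.12 rev/s) / (4.676) = 1.553 rev/s.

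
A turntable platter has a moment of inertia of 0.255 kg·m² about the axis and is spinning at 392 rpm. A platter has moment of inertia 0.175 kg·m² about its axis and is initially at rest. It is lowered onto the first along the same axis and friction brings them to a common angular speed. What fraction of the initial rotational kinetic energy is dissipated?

No external torque acts about the common axis, so total angular momentum is conserved.
Taking A's sense as positive: L = (0.2550)(392) = 99.96 kg·m²·rpm.
Combined I = 0.2550 + 0.1750 = 0.4300 kg·m².
ω_f = L / I = 99.96 / 0.4300 = 232.5 rpm.
KE_i = ½ΣIω² = 214.9 J; KE_f = ½(0.4300)(24.34)² = 127.4 J.
Fraction dissipated = (KE_i − KE_f)/KE_i = 0.4070.

fraction ≈ 0.407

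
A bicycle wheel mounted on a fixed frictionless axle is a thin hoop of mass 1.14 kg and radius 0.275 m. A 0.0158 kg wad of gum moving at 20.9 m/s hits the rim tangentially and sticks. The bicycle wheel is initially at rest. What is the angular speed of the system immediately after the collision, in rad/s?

The axle reaction passes through the axle and exerts no torque about it; angular momentum about the axle is conserved through the impact.
I_p = (1.14)(0.275)² = 0.08621 kg·m². Taking the sense of the wad of gum's angular momentum as positive, L_{wad} = m v R = (0.0158)(20.9)(0.275) = 0.09081 kg·m²/s.
L_i = 0 + 0.09081 = 0.09081 kg·m²/s.
After sticking, I_f = I_p + m R² = 0.08621 + (0.0158)(0.275)² = 0.08741 kg·m².
ω_f = L_i / I_f = 0.09081 / 0.08741 = 1.039 rad/s.

|ω_f| ≈ 1.04 rad/s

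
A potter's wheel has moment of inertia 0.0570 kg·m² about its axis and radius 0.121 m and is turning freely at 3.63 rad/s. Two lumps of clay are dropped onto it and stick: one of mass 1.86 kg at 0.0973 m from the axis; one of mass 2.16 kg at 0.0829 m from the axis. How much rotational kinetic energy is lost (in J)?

energy lost ≈ 0.136 J

No external torque acts about the axis; L_before = L_after.
Added inertia Σmr² = (1.86)(0.0973)² + (2.16)(0.0829)² = 0.03245 kg·m²; I_f = 0.05700 + 0.03245 = 0.08945 kg·m².
ω_f = I_p ω_i / I_f = (0.05700)(3.63) / 0.08945 = 2.313 rad/s.
KE_i = ½(0.05700)(3.630 rad/s)² = 0.3755 J; KE_f = ½(0.08945)(2.313)² = 0.2393 J.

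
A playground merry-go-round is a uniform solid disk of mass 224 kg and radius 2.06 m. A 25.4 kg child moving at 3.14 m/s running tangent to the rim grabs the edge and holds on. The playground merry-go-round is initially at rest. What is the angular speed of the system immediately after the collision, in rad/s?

|ω_f| ≈ 0.282 rad/s

About the axle the impulsive forces during the collision are internal, so angular momentum about that axis is conserved.
I_p = ½(224)(2.06)² = 475.3 kg·m². Taking the sense of the child's angular momentum as positive, L_{child} = m v R = (25.4)(3.14)(2.06) = 164.3 kg·m²/s.
L_i = 0 + 164.3 = 164.3 kg·m²/s.
After sticking, I_f = I_p + m R² = 475.3 + (25.4)(2.06)² = 583.1 kg·m².
ω_f = L_i / I_f = 164.3 / 583.1 = 0.2818 rad/s.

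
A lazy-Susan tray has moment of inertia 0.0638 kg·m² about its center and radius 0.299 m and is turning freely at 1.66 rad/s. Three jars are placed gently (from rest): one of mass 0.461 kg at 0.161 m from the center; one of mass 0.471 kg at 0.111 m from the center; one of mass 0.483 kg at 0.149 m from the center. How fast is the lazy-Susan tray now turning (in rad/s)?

ω_f ≈ 1.15 rad/s

No external torque acts about the center; L_before = L_after.
Added inertia Σmr² = (0.461)(0.161)² + (0.471)(0.111)² + (0.483)(0.149)² = 0.02848 kg·m²; I_f = 0.06380 + 0.02848 = 0.09228 kg·m².
ω_f = I_p ω_i / I_f = (0.06380)(1.66) / 0.09228 = 1.148 rad/s.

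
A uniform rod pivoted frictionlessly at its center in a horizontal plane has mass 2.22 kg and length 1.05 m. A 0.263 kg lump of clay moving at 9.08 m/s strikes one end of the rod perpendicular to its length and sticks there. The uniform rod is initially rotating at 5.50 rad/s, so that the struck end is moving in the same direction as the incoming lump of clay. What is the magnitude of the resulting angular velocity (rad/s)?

|ω_f| ≈ 8.59 rad/s

About the pivot the impulsive forces during the collision are internal, so angular momentum about that axis is conserved.
I_p = (1/12)(2.22)(1.05)² = 0.2040 kg·m². Taking the sense of the lump of clay's angular momentum as positive, L_{lump} = m v R = (0.263)(9.08)(1.05/2) = 1.254 kg·m²/s.
L_i = +I_p ω_p + m v R = +(0.2040)(5.50) + 1.254 = 2.376 kg·m²/s.
After sticking, I_f = I_p + m R² = 0.2040 + (0.263)(1.05/2)² = 0.2765 kg·m².
ω_f = L_i / I_f = 2.376 / 0.2765 = 8.593 rad/s.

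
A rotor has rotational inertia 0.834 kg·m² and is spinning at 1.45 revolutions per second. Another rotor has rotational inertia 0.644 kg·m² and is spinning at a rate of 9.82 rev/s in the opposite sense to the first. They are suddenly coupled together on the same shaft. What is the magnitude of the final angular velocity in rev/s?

|ω_f| ≈ 3.46 rev/s

No external torque acts about the common axis, so total angular momentum is conserved.
Taking A's sense as positive: L = (0.8340)(1.45) − (0.6440)(9.82) = -5.115 kg·m²·rev/s.
Combined I = 0.8340 + 0.6440 = 1.478 kg·m².
ω_f = L / I = -5.115 / 1.478 = -3.461 rev/s.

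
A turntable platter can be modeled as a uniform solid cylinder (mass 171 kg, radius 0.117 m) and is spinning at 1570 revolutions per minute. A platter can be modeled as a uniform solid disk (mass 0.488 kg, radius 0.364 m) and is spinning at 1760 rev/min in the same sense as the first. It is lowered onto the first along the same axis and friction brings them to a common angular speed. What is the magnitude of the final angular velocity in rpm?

No external torque acts about the common axis, so total angular momentum is conserved.
Moments of inertia: I_A = ½(171)(0.117)² = 1.170 kg·m²; I_B = ½(0.488)(0.364)² = 0.03233 kg·m².
Taking A's sense as positive: L = (1.170)(1570) + (0.03233)(1760) = 1894 kg·m²·rpm.
Combined I = 1.170 + 0.03233 = 1.203 kg·m².
ω_f = L / I = 1894 / 1.203 = 1575 rpm.

|ω_f| ≈ 1580 rpm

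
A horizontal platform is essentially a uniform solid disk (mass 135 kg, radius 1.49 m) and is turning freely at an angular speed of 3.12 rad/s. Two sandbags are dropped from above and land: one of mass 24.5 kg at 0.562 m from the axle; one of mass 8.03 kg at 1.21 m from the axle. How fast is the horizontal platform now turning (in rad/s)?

The added mass arrives with no angular momentum about the axle, and any external torque about the axle is negligible, so the system's angular momentum is conserved.
I_p = ½(135)(1.49)² = 149.9 kg·m².
Added inertia Σmr² = (24.5)(0.562)² + (8.03)(1.21)² = 19.49 kg·m²; I_f = 149.9 + 19.49 = 169.4 kg·m².
ω_f = I_p ω_i / I_f = (149.9)(3.12) / 169.4 = 2.761 rad/s.

ω_f ≈ 2.76 rad/s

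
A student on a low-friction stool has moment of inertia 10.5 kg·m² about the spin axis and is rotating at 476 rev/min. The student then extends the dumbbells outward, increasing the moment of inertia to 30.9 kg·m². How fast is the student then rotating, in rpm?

Angular momentum about the spin axis is conserved since the torque about it is zero.
ω₂ = I₁ω₁ / I₂ = (10.50)(476 rpm) / (30.90) = 161.7 rpm.

ω₂ ≈ 162 rpm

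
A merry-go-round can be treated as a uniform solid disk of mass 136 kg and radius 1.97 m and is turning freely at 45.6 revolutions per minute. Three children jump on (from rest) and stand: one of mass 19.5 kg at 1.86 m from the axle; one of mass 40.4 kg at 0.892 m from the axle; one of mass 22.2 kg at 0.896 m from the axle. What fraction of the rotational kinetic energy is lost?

The added mass arrives with no angular momentum about the axle, and any external torque about the axle is negligible, so the system's angular momentum is conserved.
I_p = ½(136)(1.97)² = 263.9 kg·m².
Added inertia Σmr² = (19.5)(1.86)² + (40.4)(0.892)² + (22.2)(0.896)² = 117.4 kg·m²; I_f = 263.9 + 117.4 = 381.3 kg·m².
ω_f = I_p ω_i / I_f = (263.9)(45.6) / 381.3 = 31.56 rpm.
KE_i = ½(263.9)(4.775 rad/s)² = 3009 J; KE_f = ½(381.3)(3.305)² = 2082 J.
Fraction lost = 0.3079.

fraction ≈ 0.308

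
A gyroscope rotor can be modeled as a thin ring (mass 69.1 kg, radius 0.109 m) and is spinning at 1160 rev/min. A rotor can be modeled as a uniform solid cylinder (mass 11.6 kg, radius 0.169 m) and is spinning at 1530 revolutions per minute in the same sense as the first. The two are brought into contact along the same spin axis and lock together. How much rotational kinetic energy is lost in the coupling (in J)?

ΔKE lost ≈ 103 J

No external torque acts about the common axis, so total angular momentum is conserved.
Moments of inertia: I_A = (69.1)(0.109)² = 0.8210 kg·m²; I_B = ½(11.6)(0.169)² = 0.1657 kg·m².
Taking A's sense as positive: L = (0.8210)(1160) + (0.1657)(1530) = 1206 kg·m²·rpm.
Combined I = 0.8210 + 0.1657 = 0.9866 kg·m².
ω_f = L / I = 1206 / 0.9866 = 1222 rpm.
KE_i = ½ΣIω² = 8183 J; KE_f = ½(0.9866)(128.0)² = 8080 J.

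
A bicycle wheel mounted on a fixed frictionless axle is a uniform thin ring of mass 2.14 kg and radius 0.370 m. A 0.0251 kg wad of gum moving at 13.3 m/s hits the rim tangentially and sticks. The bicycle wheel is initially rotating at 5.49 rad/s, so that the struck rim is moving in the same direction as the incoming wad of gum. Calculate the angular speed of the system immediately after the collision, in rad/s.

|ω_f| ≈ 5.84 rad/s

The axle reaction passes through the axle and exerts no torque about it; angular momentum about the axle is conserved through the impact.
I_p = (2.14)(0.370)² = 0.2930 kg·m². Taking the sense of the wad of gum's angular momentum as positive, L_{wad} = m v R = (0.0251)(13.3)(0.370) = 0.1235 kg·m²/s.
L_i = +I_p ω_p + m v R = +(0.2930)(5.49) + 0.1235 = 1.732 kg·m²/s.
After sticking, I_f = I_p + m R² = 0.2930 + (0.0251)(0.370)² = 0.2964 kg·m².
ω_f = L_i / I_f = 1.732 / 0.2964 = 5.843 rad/s.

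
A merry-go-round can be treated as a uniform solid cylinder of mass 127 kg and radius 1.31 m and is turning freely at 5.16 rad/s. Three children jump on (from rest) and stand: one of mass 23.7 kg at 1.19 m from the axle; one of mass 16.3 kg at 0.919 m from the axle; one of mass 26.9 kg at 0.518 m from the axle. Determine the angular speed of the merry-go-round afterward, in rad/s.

The added mass arrives with no angular momentum about the axle, and any external torque about the axle is negligible, so the system's angular momentum is conserved.
I_p = ½(127)(1.31)² = 109.0 kg·m².
Added inertia Σmr² = (23.7)(1.19)² + (16.3)(0.919)² + (26.9)(0.518)² = 54.55 kg·m²; I_f = 109.0 + 54.55 = 163.5 kg·m².
ω_f = I_p ω_i / I_f = (109.0)(5.16) / 163.5 = 3.439 rad/s.

ω_f ≈ 3.44 rad/s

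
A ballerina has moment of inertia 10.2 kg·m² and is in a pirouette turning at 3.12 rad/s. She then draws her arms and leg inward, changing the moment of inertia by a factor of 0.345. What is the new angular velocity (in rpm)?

ω₂ ≈ 86.4 rpm

With no external torque about the axis, L is conserved: I₁ω₁ = I₂ω₂.
I₂ = 0.345 × 10.2 = 3.519 kg·m².
ω₂ = I₁ω₁ / I₂ = (10.20)(3.12 rad/s) / (3.519) = 9.043 rad/s = 86.36 rpm.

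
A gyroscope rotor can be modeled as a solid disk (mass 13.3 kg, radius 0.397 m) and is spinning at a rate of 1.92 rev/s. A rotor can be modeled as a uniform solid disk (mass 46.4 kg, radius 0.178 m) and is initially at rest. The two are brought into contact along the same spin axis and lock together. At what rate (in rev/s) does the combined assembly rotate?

The coupling torques are internal; angular momentum about the shared axis is conserved.
Moments of inertia: I_A = ½(13.3)(0.397)² = 1.048 kg·m²; I_B = ½(46.4)(0.178)² = 0.7351 kg·m².
Taking A's sense as positive: L = (1.048)(1.92) = 2.012 kg·m²·rev/s.
Combined I = 1.048 + 0.7351 = 1.783 kg·m².
ω_f = L / I = 2.012 / 1.783 = 1.129 rev/s.

|ω_f| ≈ 1.13 rev/s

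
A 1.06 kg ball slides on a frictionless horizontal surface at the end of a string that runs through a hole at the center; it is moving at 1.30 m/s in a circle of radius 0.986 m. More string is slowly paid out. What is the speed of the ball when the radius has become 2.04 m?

Central (radial) force ⇒ zero torque about the center ⇒ m v r is constant.
v₂ = v₁ r₁ / r₂ = (1.30)(0.986) / (2.04) = 0.6283 m/s.

v₂ ≈ 0.628 m/s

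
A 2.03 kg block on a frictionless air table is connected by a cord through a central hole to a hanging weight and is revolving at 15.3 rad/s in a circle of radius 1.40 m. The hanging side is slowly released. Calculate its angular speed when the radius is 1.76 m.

ω₂ ≈ 9.68 rad/s

The constraining force is radial, so m r² ω about the center is conserved.
ω₂ = ω₁ (r₁/r₂)² = (15.3)(1.40/1.76)² = 9.681 rad/s.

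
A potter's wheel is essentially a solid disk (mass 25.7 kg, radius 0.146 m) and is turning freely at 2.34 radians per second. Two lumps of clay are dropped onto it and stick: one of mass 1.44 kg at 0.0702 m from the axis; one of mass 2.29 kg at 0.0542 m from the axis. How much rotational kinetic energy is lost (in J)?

No external torque acts about the axis; L_before = L_after.
I_p = ½(25.7)(0.146)² = 0.2739 kg·m².
Added inertia Σmr² = (1.44)(0.0702)² + (2.29)(0.0542)² = 0.01382 kg·m²; I_f = 0.2739 + 0.01382 = 0.2877 kg·m².
ω_f = I_p ω_i / I_f = (0.2739)(2.34) / 0.2877 = 2.228 rad/s.
KE_i = ½(0.2739)(2.340 rad/s)² = 0.7499 J; KE_f = ½(0.2877)(2.228)² = 0.7139 J.

energy lost ≈ 0.0360 J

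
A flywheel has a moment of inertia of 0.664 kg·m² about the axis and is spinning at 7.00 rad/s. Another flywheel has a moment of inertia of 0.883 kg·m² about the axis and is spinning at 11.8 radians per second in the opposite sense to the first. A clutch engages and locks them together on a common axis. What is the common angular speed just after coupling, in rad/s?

No external torque acts about the common axis, so total angular momentum is conserved.
Taking A's sense as positive: L = (0.6640)(7.00) − (0.8830)(11.8) = -5.771 kg·m²·rad/s.
Combined I = 0.6640 + 0.8830 = 1.547 kg·m².
ω_f = L / I = -5.771 / 1.547 = -3.731 rad/s.

|ω_f| ≈ 3.73 rad/s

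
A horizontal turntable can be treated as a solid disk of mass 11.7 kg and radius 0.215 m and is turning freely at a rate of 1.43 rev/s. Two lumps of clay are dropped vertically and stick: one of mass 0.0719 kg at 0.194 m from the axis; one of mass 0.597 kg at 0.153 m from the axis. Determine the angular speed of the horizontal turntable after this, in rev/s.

ω_f ≈ 1.35 rev/s

No external torque acts about the axis; L_before = L_after.
I_p = ½(11.7)(0.215)² = 0.2704 kg·m².
Added inertia Σmr² = (0.0719)(0.194)² + (0.597)(0.153)² = 0.01668 kg·m²; I_f = 0.2704 + 0.01668 = 0.2871 kg·m².
ω_f = I_p ω_i / I_f = (0.2704)(1.43) / 0.2871 = 1.347 rev/s.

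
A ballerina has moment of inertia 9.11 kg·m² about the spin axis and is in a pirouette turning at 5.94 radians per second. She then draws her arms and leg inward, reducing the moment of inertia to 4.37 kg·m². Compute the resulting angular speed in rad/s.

ω₂ ≈ 12.4 rad/s

Angular momentum about the spin axis is conserved since the torque about it is zero.
ω₂ = I₁ω₁ / I₂ = (9.110)(5.94 rad/s) / (4.370) = 12.38 rad/s.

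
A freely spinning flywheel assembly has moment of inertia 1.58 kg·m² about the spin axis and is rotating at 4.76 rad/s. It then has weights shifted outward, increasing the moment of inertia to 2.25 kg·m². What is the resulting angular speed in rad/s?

ω₂ ≈ 3.34 rad/s

With no external torque about the axis, L is conserved: I₁ω₁ = I₂ω₂.
ω₂ = I₁ω₁ / I₂ = (1.580)(4.76 rad/s) / (2.250) = 3.343 rad/s.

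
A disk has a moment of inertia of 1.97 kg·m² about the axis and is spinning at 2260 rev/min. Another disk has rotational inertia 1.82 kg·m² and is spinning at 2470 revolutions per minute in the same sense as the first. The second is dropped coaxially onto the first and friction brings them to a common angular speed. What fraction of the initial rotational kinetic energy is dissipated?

fraction ≈ 0.00197

The coupling torques are internal; angular momentum about the shared axis is conserved.
Taking A's sense as positive: L = (1.970)(2260) + (1.820)(2470) = 8948 kg·m²·rpm.
Combined I = 1.970 + 1.820 = 3.790 kg·m².
ω_f = L / I = 8948 / 3.790 = 2361 rpm.
KE_i = ½ΣIω² = 1.161e+05 J; KE_f = ½(3.790)(247.2)² = 1.158e+05 J.
Fraction dissipated = (KE_i − KE_f)/KE_i = 0.001971.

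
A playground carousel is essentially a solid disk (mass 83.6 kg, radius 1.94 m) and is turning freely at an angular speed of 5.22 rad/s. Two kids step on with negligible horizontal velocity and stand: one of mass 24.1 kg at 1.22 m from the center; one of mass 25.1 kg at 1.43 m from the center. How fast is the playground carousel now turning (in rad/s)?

No external torque acts about the center; L_before = L_after.
I_p = ½(83.6)(1.94)² = 157.3 kg·m².
Added inertia Σmr² = (24.1)(1.22)² + (25.1)(1.43)² = 87.20 kg·m²; I_f = 157.3 + 87.20 = 244.5 kg·m².
ω_f = I_p ω_i / I_f = (157.3)(5.22) / 244.5 = 3.358 rad/s.

ω_f ≈ 3.36 rad/s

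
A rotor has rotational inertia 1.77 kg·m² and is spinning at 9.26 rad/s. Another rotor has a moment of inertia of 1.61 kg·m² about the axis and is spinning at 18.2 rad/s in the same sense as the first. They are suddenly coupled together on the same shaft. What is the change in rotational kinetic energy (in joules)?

ΔKE ≈ -33.7 J

No external torque acts about the common axis, so total angular momentum is conserved.
Taking A's sense as positive: L = (1.770)(9.26) + (1.610)(18.2) = 45.69 kg·m²·rad/s.
Combined I = 1.770 + 1.610 = 3.380 kg·m².
ω_f = L / I = 45.69 / 3.380 = 13.52 rad/s.
KE_i = ½ΣIω² = 342.5 J; KE_f = ½(3.380)(13.52)² = 308.8 J.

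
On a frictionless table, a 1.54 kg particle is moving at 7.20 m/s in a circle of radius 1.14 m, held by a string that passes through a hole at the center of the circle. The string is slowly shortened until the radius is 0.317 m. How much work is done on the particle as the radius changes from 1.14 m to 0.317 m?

W ≈ 476 J

The only horizontal force on the mass is along the cord (radial), so it exerts no torque about the hole and angular momentum m v r is conserved.
v₂ = v₁ r₁ / r₂ = (7.20)(1.14) / (0.317) = 25.89 m/s.
W = ΔKE = ½m(v₂² − v₁²) = 476.3 J.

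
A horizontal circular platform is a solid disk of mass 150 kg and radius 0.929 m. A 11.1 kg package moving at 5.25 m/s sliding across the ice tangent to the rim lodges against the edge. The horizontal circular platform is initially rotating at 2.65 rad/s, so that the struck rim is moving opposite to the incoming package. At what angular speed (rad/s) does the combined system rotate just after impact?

|ω_f| ≈ 1.58 rad/s

About the central axle the impulsive forces during the collision are internal, so angular momentum about that axis is conserved.
I_p = ½(150)(0.929)² = 64.73 kg·m². Taking the sense of the package's angular momentum as positive, L_{package} = m v R = (11.1)(5.25)(0.929) = 54.14 kg·m²/s.
L_i = −I_p ω_p + m v R = −(64.73)(2.65) + 54.14 = -117.4 kg·m²/s.
After sticking, I_f = I_p + m R² = 64.73 + (11.1)(0.929)² = 74.31 kg·m².
ω_f = L_i / I_f = -117.4 / 74.31 = -1.580 rad/s.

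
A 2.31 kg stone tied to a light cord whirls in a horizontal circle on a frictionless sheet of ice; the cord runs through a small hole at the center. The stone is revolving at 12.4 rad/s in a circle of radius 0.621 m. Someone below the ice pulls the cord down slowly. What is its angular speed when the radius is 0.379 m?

No torque about the axis ⇒ m r₁² ω₁ = m r₂² ω₂.
ω₂ = ω₁ (r₁/r₂)² = (12.4)(0.621/0.379)² = 33.29 rad/s.

ω₂ ≈ 33.3 rad/s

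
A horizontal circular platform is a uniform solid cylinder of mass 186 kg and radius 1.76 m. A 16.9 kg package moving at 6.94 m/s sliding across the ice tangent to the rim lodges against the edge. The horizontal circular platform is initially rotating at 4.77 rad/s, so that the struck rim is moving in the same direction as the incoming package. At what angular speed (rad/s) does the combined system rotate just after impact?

About the central axle the impulsive forces during the collision are internal, so angular momentum about that axis is conserved.
I_p = ½(186)(1.76)² = 288.1 kg·m². Taking the sense of the package's angular momentum as positive, L_{package} = m v R = (16.9)(6.94)(1.76) = 206.4 kg·m²/s.
L_i = +I_p ω_p + m v R = +(288.1)(4.77) + 206.4 = 1581 kg·m²/s.
After sticking, I_f = I_p + m R² = 288.1 + (16.9)(1.76)² = 340.4 kg·m².
ω_f = L_i / I_f = 1581 / 340.4 = 4.643 rad/s.

|ω_f| ≈ 4.64 rad/s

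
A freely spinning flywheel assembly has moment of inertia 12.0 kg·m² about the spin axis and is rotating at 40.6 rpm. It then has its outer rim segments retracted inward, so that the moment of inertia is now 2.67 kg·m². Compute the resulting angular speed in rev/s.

ω₂ ≈ 3.04 rev/s

Angular momentum about the spin axis is conserved since the torque about it is zero.
ω₂ = I₁ω₁ / I₂ = (12.00)(40.6 rpm) / (2.670) = 182.5 rpm = 3.041 rev/s.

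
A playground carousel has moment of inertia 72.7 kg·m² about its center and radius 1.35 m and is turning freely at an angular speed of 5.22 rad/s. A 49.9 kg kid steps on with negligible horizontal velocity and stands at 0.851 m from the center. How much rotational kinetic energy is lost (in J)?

No external torque acts about the center; L_before = L_after.
Added inertia Σmr² = (49.9)(0.851)² = 36.14 kg·m²; I_f = 72.70 + 36.14 = 108.8 kg·m².
ω_f = I_p ω_i / I_f = (72.70)(5.22) / 108.8 = 3.487 rad/s.
KE_i = ½(72.70)(5.220 rad/s)² = 990.5 J; KE_f = ½(108.8)(3.487)² = 661.6 J.

energy lost ≈ 329 J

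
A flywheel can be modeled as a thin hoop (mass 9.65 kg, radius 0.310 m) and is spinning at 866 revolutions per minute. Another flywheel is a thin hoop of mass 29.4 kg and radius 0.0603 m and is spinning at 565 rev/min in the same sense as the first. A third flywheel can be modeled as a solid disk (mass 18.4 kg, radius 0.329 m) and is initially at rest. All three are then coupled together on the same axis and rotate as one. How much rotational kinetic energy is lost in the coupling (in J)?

No external torque acts about the common axis, so total angular momentum is conserved.
Moments of inertia: I_A = (9.65)(0.310)² = 0.9274 kg·m²; I_B = (29.4)(0.0603)² = 0.1069 kg·m²; I_C = ½(18.4)(0.329)² = 0.9958 kg·m².
Taking A's sense as positive: L = (0.9274)(866) + (0.1069)(565) = 863.5 kg·m²·rpm.
Combined I = 0.9274 + 0.1069 + 0.9958 = 2.030 kg·m².
ω_f = L / I = 863.5 / 2.030 = 425.4 rpm.
KE_i = ½ΣIω² = 4001 J; KE_f = ½(2.030)(44.54)² = 2014 J.

ΔKE lost ≈ 1990 J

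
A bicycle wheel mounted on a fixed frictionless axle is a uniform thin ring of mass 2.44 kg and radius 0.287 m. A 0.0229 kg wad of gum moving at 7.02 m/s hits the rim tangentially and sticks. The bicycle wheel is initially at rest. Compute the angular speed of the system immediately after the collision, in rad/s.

The axle reaction passes through the axle and exerts no torque about it; angular momentum about the axle is conserved through the impact.
I_p = (2.44)(0.287)² = 0.2010 kg·m². Taking the sense of the wad of gum's angular momentum as positive, L_{wad} = m v R = (0.0229)(7.02)(0.287) = 0.04614 kg·m²/s.
L_i = 0 + 0.04614 = 0.04614 kg·m²/s.
After sticking, I_f = I_p + m R² = 0.2010 + (0.0229)(0.287)² = 0.2029 kg·m².
ω_f = L_i / I_f = 0.04614 / 0.2029 = 0.2274 rad/s.

|ω_f| ≈ 0.227 rad/s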